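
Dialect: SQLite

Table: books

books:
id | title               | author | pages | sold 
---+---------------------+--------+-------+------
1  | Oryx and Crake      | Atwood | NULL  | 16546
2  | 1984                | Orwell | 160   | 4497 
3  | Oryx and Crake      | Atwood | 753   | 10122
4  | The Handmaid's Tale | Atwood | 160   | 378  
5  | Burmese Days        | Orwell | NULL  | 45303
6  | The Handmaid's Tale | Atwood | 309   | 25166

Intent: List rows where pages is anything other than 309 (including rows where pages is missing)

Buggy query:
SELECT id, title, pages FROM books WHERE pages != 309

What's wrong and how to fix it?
Bug: Inequality against NULL is unknown, not true; rows with NULL are dropped

Fix: Handle NULL separately with IS NULL alongside the inequality

Corrected query:
SELECT id, title, pages FROM books WHERE pages != 309 OR pages IS NULL

Result:
id | title               | pages
---+---------------------+------
1  | Oryx and Crake      | NULL 
2  | 1984                | 160  
3  | Oryx and Crake      | 753  
4  | The Handmaid's Tale | 160  
5  | Burmese Days        | NULL 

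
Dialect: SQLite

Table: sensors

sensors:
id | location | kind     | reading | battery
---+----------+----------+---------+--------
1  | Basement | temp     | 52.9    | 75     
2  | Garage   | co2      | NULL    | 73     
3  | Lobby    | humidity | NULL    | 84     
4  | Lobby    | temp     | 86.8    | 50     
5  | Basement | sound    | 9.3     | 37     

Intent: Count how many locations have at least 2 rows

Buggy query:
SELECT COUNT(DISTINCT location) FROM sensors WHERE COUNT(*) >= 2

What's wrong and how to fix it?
Bug: WHERE filters individual rows, not groups, so a group-level COUNT is invalid there

Fix: Use a subquery that GROUPs and filters with HAVING, then count its rows

Corrected query:
SELECT COUNT(*) FROM (SELECT location FROM sensors GROUP BY location HAVING COUNT(*) >= 2)

Result:
COUNT(*)
--------
2       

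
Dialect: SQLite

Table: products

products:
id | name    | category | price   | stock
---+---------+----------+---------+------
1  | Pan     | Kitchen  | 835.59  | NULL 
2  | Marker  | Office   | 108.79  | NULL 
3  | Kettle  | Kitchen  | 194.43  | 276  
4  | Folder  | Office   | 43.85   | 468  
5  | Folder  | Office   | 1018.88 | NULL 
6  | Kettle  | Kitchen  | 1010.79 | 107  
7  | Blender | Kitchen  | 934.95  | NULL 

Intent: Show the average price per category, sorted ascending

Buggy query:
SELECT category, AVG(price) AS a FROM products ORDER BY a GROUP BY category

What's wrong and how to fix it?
Bug: ORDER BY appears before GROUP BY; SQL clause order requires GROUP BY first

Fix: Reorder: SELECT … FROM … GROUP BY … ORDER BY …

Corrected query:
SELECT category, AVG(price) AS a FROM products GROUP BY category ORDER BY a

Result:
category | a         
---------+-----------
Office   | 390.506667
Kitchen  | 743.94    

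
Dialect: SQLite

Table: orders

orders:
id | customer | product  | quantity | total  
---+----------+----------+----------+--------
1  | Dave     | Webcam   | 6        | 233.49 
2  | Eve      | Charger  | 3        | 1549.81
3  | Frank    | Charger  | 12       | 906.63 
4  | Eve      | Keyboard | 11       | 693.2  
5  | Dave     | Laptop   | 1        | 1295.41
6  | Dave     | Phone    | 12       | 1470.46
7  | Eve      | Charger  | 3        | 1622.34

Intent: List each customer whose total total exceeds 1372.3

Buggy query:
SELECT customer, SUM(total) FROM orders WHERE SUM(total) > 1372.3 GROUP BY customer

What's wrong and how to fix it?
Bug: SUM(total) is an aggregate, but WHERE filters rows before aggregation

Fix: Use HAVING (which filters groups after aggregation) instead of WHERE

Corrected query:
SELECT customer, SUM(total) FROM orders GROUP BY customer HAVING SUM(total) > 1372.3

Result:
customer | SUM(total)
---------+-----------
Dave     | 2999.36   
Eve      | 3865.35   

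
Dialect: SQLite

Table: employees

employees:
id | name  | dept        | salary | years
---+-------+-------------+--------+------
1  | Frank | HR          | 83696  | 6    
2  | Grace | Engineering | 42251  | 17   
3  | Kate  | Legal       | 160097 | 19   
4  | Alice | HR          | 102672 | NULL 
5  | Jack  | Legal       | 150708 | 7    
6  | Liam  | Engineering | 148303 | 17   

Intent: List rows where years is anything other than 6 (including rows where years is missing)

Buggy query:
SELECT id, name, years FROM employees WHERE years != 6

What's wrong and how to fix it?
Bug: 'years != 6' is unknown when years is NULL, so NULL rows are silently excluded

Fix: Handle NULL separately with IS NULL alongside the inequality

Corrected query:
SELECT id, name, years FROM employees WHERE years != 6 OR years IS NULL

Result:
id | name  | years
---+-------+------
2  | Grace | 17   
3  | Kate  | 19   
4  | Alice | NULL 
5  | Jack  | 7    
6  | Liam  | 17   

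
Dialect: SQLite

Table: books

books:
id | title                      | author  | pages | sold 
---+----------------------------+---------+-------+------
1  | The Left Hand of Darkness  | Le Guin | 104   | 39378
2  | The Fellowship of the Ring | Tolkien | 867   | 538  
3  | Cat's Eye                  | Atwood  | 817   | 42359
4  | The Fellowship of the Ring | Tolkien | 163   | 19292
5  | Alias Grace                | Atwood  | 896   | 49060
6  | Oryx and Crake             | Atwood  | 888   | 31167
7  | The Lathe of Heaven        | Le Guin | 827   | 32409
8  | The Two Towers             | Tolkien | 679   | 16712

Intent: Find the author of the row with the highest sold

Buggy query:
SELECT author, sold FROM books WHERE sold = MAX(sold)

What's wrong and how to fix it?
Bug: MAX(sold) is an aggregate and cannot be used directly in WHERE

Fix: Wrap MAX in a scalar subquery so WHERE compares against a single value

Corrected query:
SELECT author, sold FROM books WHERE sold = (SELECT MAX(sold) FROM books)

Result:
author | sold 
-------+------
Atwood | 49060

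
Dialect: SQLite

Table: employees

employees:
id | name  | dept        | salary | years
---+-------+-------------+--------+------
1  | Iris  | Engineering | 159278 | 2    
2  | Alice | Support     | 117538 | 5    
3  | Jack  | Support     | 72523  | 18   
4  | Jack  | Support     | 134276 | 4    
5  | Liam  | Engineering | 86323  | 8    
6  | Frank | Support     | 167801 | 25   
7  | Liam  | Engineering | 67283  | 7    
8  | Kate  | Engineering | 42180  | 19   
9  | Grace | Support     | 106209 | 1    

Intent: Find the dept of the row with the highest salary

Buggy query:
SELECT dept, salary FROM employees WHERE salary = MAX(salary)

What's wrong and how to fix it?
Bug: MAX(salary) is an aggregate and cannot be used directly in WHERE

Fix: Wrap MAX in a scalar subquery so WHERE compares against a single value

Corrected query:
SELECT dept, salary FROM employees WHERE salary = (SELECT MAX(salary) FROM employees)

Result:
dept    | salary
--------+-------
Support | 167801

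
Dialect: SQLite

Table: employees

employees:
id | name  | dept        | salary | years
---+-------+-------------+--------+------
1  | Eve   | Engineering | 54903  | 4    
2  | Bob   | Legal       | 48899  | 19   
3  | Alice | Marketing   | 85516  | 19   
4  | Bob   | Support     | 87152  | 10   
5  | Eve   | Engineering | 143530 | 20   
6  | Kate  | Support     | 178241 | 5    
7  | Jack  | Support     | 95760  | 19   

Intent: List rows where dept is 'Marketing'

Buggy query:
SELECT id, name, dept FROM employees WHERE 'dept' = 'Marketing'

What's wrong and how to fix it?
Bug: 'dept' in single quotes is a string literal, not the column; the comparison is literal-vs-literal and never true

Fix: Reference the column as dept without single quotes

Corrected query:
SELECT id, name, dept FROM employees WHERE dept = 'Marketing'

Result:
id | name  | dept     
---+-------+----------
3  | Alice | Marketing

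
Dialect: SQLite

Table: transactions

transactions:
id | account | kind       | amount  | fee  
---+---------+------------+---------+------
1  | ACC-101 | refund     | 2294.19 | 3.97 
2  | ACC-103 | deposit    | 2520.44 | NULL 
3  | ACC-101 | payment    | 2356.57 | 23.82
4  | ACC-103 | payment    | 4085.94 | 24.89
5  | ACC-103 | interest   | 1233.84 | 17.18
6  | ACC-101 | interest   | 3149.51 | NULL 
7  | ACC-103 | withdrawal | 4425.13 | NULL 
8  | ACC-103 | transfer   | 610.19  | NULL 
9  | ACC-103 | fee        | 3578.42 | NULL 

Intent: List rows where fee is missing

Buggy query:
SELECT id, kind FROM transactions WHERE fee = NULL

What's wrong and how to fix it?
Bug: Comparing to NULL with '=' never matches; NULL = NULL is unknown, not true

Fix: Use IS NULL to test for NULL

Corrected query:
SELECT id, kind FROM transactions WHERE fee IS NULL

Result:
id | kind      
---+-----------
2  | deposit   
6  | interest  
7  | withdrawal
8  | transfer  
9  | fee       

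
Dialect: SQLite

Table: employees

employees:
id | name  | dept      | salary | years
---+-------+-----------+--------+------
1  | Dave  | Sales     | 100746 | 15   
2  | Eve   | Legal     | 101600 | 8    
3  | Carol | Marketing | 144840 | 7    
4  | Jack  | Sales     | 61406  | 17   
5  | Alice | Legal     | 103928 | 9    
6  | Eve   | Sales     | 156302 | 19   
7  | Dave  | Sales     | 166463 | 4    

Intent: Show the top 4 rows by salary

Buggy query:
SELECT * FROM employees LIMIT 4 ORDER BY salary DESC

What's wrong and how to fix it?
Bug: LIMIT must come after ORDER BY

Fix: Swap the clauses: ORDER BY first, then LIMIT

Corrected query:
SELECT * FROM employees ORDER BY salary DESC LIMIT 4

Result:
id | name  | dept      | salary | years
---+-------+-----------+--------+------
7  | Dave  | Sales     | 166463 | 4    
6  | Eve   | Sales     | 156302 | 19   
3  | Carol | Marketing | 144840 | 7    
5  | Alice | Legal     | 103928 | 9    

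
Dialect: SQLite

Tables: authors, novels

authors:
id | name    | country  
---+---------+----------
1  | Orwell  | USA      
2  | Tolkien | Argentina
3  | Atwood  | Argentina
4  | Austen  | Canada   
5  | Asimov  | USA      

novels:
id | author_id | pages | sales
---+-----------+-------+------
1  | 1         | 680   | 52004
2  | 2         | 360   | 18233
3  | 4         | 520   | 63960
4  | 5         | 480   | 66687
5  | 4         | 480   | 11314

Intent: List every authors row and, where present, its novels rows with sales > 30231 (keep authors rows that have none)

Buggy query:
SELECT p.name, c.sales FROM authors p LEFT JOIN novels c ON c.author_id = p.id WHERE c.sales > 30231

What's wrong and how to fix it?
Bug: Filtering c.sales in WHERE discards the NULL rows produced by LEFT JOIN, turning it into an inner join

Fix: Move the right-table condition into the ON clause so unmatched parents are kept

Corrected query:
SELECT p.name, c.sales FROM authors p LEFT JOIN novels c ON c.author_id = p.id AND c.sales > 30231

Result:
name    | sales
--------+------
Orwell  | 52004
Tolkien | NULL 
Atwood  | NULL 
Austen  | 63960
Asimov  | 66687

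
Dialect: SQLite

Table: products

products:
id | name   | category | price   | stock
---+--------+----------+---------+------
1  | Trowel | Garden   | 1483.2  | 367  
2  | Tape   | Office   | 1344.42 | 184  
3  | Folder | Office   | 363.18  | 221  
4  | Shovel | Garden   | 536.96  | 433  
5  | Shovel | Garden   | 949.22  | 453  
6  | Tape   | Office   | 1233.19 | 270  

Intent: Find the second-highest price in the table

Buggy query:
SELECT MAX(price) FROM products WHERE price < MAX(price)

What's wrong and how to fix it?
Bug: MAX(price) on the right of the comparison is an aggregate-in-WHERE error

Fix: Compute the overall MAX in a subquery, then take MAX of rows below it

Corrected query:
SELECT MAX(price) FROM products WHERE price < (SELECT MAX(price) FROM products)

Result:
MAX(price)
----------
1344.42   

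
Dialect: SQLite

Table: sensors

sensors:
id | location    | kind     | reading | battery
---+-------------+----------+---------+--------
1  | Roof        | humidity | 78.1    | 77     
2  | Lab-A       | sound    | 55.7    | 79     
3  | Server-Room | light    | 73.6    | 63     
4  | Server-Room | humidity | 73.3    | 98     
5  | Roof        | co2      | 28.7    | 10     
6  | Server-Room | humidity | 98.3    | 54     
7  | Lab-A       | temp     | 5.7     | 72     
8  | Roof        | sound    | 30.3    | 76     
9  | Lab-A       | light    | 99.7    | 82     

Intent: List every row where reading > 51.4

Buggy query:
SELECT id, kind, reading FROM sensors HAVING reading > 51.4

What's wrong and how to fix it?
Bug: HAVING filters the output of aggregation, but this query has no GROUP BY and no aggregate functions, so SQLite rejects it (HAVING clause on a non-aggregate query); the condition here is per row

Fix: Replace HAVING with WHERE since the condition applies to individual rows

Corrected query:
SELECT id, kind, reading FROM sensors WHERE reading > 51.4

Result:
id | kind     | reading
---+----------+--------
1  | humidity | 78.1   
2  | sound    | 55.7   
3  | light    | 73.6   
4  | humidity | 73.3   
6  | humidity | 98.3   
9  | light    | 99.7   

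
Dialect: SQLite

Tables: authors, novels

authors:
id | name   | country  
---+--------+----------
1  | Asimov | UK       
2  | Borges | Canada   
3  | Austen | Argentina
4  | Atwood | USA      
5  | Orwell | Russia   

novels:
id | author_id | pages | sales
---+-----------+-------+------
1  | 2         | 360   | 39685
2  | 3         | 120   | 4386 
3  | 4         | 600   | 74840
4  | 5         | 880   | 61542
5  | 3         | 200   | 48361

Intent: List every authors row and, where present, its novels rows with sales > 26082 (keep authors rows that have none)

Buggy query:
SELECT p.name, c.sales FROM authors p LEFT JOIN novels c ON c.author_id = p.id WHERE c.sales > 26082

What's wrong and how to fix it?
Bug: Filtering c.sales in WHERE discards the NULL rows produced by LEFT JOIN, turning it into an inner join

Fix: Move the right-table condition into the ON clause so unmatched parents are kept

Corrected query:
SELECT p.name, c.sales FROM authors p LEFT JOIN novels c ON c.author_id = p.id AND c.sales > 26082

Result:
name   | sales
-------+------
Asimov | NULL 
Borges | 39685
Austen | 48361
Atwood | 74840
Orwell | 61542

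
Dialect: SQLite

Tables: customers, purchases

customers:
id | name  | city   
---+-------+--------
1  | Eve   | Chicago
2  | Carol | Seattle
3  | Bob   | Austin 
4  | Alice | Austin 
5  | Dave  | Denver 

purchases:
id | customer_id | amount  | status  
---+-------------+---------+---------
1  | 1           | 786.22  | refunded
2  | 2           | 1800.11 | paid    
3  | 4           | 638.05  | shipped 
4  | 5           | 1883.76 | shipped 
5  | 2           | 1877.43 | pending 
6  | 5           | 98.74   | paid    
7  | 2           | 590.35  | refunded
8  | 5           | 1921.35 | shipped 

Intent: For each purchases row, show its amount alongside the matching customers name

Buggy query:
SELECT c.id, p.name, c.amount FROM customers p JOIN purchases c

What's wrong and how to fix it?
Bug: Missing join condition: each purchases row is matched to all customers rows instead of just its own

Fix: Specify the join condition linking the foreign key to the parent id

Corrected query:
SELECT c.id, p.name, c.amount FROM customers p JOIN purchases c ON c.customer_id = p.id

Result:
id | name  | amount 
---+-------+--------
1  | Eve   | 786.22 
2  | Carol | 1800.11
3  | Alice | 638.05 
4  | Dave  | 1883.76
5  | Carol | 1877.43
6  | Dave  | 98.74  
7  | Carol | 590.35 
8  | Dave  | 1921.35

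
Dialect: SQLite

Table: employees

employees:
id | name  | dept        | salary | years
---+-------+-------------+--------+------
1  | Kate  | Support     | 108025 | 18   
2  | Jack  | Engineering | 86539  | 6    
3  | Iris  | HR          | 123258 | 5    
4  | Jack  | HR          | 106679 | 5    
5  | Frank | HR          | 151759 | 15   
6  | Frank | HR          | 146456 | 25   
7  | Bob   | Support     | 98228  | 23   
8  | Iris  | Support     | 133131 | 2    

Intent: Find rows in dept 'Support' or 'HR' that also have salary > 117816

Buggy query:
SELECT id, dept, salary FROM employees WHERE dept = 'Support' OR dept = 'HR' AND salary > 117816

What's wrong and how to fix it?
Bug: AND binds tighter than OR, so this parses as dept = 'Support' OR (dept = 'HR' AND salary > 117816)

Fix: Add parentheses around the OR so the AND applies to both alternatives

Corrected query:
SELECT id, dept, salary FROM employees WHERE (dept = 'Support' OR dept = 'HR') AND salary > 117816

Result:
id | dept    | salary
---+---------+-------
3  | HR      | 123258
5  | HR      | 151759
6  | HR      | 146456
8  | Support | 133131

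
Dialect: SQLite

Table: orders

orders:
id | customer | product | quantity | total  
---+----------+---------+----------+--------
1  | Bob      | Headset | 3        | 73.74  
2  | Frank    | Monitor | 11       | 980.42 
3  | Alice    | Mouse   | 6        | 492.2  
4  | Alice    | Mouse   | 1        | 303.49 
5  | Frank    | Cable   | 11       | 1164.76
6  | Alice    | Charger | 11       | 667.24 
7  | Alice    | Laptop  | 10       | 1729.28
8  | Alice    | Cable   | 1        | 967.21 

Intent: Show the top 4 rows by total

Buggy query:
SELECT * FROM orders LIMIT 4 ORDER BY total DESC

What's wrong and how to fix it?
Bug: ORDER BY cannot follow LIMIT; LIMIT is the final clause

Fix: Swap the clauses: ORDER BY first, then LIMIT

Corrected query:
SELECT * FROM orders ORDER BY total DESC LIMIT 4

Result:
id | customer | product | quantity | total  
---+----------+---------+----------+--------
7  | Alice    | Laptop  | 10       | 1729.28
5  | Frank    | Cable   | 11       | 1164.76
2  | Frank    | Monitor | 11       | 980.42 
8  | Alice    | Cable   | 1        | 967.21 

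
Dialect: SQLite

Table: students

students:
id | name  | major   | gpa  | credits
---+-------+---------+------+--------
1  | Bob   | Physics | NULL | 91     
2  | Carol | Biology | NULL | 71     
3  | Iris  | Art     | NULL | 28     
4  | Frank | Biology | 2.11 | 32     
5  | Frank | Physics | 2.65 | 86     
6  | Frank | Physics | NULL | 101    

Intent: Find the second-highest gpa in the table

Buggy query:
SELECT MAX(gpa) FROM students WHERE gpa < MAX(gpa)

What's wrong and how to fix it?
Bug: The inner MAX is an aggregate inside WHERE, which is not allowed

Fix: Put the inner MAX in a scalar subquery

Corrected query:
SELECT MAX(gpa) FROM students WHERE gpa < (SELECT MAX(gpa) FROM students)

Result:
MAX(gpa)
--------
2.11    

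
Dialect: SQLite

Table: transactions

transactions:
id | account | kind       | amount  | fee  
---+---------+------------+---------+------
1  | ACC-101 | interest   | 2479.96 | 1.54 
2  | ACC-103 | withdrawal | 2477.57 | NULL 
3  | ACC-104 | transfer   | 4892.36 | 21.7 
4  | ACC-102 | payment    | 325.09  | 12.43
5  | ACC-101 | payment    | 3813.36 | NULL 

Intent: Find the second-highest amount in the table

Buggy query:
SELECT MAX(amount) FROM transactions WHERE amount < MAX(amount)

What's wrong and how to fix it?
Bug: MAX(amount) on the right of the comparison is an aggregate-in-WHERE error

Fix: Put the inner MAX in a scalar subquery

Corrected query:
SELECT MAX(amount) FROM transactions WHERE amount < (SELECT MAX(amount) FROM transactions)

Result:
MAX(amount)
-----------
3813.36    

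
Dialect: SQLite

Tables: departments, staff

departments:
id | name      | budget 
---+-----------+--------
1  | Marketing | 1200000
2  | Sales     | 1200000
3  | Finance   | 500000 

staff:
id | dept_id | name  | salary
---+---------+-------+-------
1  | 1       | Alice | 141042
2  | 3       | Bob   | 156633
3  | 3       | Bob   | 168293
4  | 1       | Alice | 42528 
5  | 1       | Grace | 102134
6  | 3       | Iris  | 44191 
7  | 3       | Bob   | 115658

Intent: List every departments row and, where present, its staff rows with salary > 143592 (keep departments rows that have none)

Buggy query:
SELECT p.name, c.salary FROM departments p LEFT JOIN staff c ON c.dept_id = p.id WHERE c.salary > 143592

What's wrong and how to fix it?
Bug: A WHERE condition on the right-hand table after LEFT JOIN drops unmatched parents

Fix: Put 'c.salary > 143592' in the JOIN's ON clause instead of WHERE

Corrected query:
SELECT p.name, c.salary FROM departments p LEFT JOIN staff c ON c.dept_id = p.id AND c.salary > 143592

Result:
name      | salary
----------+-------
Marketing | NULL  
Sales     | NULL  
Finance   | 156633
Finance   | 168293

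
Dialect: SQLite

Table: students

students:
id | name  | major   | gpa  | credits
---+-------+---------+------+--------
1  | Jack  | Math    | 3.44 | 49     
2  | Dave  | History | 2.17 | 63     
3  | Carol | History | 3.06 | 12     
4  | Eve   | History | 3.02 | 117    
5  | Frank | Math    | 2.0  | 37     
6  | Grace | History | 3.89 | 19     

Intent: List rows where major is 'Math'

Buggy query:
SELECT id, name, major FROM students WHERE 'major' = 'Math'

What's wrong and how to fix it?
Bug: 'major' in single quotes is a string literal, not the column; the comparison is literal-vs-literal and never true

Fix: Reference the column as major without single quotes

Corrected query:
SELECT id, name, major FROM students WHERE major = 'Math'

Result:
id | name  | major
---+-------+------
1  | Jack  | Math 
5  | Frank | Math 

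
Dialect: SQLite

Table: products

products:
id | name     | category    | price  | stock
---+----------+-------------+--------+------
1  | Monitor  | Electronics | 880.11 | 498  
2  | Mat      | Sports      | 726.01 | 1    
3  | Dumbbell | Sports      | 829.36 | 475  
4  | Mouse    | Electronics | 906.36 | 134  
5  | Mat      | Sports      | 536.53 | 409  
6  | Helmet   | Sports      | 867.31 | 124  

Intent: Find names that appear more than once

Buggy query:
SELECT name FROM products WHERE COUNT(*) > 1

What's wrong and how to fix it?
Bug: WHERE can't reference COUNT(*); aggregates are computed after WHERE

Fix: Group first, then use HAVING for the count condition

Corrected query:
SELECT name FROM products GROUP BY name HAVING COUNT(*) > 1

Result:
name
----
Mat 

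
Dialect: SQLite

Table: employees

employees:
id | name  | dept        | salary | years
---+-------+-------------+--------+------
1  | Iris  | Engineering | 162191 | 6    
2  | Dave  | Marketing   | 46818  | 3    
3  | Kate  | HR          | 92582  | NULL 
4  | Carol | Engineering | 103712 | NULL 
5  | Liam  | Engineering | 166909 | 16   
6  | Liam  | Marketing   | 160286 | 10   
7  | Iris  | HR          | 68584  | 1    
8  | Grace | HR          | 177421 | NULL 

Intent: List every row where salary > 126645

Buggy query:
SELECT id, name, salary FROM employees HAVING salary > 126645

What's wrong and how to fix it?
Bug: HAVING filters the output of aggregation, but this query has no GROUP BY and no aggregate functions, so SQLite rejects it (HAVING clause on a non-aggregate query); the condition here is per row

Fix: Use WHERE for row-level filtering

Corrected query:
SELECT id, name, salary FROM employees WHERE salary > 126645

Result:
id | name  | salary
---+-------+-------
1  | Iris  | 162191
5  | Liam  | 166909
6  | Liam  | 160286
8  | Grace | 177421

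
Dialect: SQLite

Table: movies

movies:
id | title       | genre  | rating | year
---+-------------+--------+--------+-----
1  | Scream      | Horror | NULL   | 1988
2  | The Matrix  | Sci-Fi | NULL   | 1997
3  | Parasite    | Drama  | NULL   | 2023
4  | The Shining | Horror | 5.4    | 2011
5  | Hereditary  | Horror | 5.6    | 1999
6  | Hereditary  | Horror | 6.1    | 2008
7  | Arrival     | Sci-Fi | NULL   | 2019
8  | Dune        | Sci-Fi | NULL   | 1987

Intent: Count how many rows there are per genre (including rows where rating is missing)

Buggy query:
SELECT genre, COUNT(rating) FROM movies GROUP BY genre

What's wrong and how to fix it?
Bug: COUNT(rating) skips NULLs, so groups with missing rating are undercounted

Fix: Replace COUNT(rating) with COUNT(*)

Corrected query:
SELECT genre, COUNT(*) FROM movies GROUP BY genre

Result:
genre  | COUNT(*)
-------+---------
Drama  | 1       
Horror | 4       
Sci-Fi | 3       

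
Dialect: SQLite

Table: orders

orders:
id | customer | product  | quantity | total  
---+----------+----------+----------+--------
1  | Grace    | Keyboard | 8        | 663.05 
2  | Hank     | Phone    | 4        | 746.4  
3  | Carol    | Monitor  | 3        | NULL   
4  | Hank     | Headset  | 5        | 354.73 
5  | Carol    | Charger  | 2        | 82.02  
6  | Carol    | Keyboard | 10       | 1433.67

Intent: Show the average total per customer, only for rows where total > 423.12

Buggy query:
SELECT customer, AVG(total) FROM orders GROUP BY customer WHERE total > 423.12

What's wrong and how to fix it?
Bug: WHERE cannot follow GROUP BY

Fix: Move the WHERE clause before GROUP BY

Corrected query:
SELECT customer, AVG(total) FROM orders WHERE total > 423.12 GROUP BY customer

Result:
customer | AVG(total)
---------+-----------
Carol    | 1433.67   
Grace    | 663.05    
Hank     | 746.4     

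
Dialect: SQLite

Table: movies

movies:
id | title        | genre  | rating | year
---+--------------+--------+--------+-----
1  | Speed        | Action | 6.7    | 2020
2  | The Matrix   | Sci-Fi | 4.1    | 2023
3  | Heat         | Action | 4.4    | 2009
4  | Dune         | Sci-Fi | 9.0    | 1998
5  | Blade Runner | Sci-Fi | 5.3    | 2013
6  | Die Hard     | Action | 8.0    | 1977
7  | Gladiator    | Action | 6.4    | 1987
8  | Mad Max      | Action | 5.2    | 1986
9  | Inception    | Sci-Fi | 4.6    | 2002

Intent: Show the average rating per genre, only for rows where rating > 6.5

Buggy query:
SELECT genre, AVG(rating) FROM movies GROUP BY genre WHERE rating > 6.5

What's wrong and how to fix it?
Bug: WHERE cannot follow GROUP BY

Fix: Move the WHERE clause before GROUP BY

Corrected query:
SELECT genre, AVG(rating) FROM movies WHERE rating > 6.5 GROUP BY genre

Result:
genre  | AVG(rating)
-------+------------
Action | 7.35       
Sci-Fi | 9          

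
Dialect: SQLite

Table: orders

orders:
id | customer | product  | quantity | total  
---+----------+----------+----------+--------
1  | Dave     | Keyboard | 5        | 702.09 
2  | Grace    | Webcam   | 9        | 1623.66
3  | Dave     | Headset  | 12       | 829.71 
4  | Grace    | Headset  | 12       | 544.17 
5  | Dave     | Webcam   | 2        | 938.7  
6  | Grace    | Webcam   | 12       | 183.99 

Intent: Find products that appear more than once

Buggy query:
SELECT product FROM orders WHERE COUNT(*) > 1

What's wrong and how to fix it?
Bug: WHERE can't reference COUNT(*); aggregates are computed after WHERE

Fix: GROUP BY product, then filter groups with HAVING COUNT(*) > 1

Corrected query:
SELECT product FROM orders GROUP BY product HAVING COUNT(*) > 1

Result:
product
-------
Headset
Webcam 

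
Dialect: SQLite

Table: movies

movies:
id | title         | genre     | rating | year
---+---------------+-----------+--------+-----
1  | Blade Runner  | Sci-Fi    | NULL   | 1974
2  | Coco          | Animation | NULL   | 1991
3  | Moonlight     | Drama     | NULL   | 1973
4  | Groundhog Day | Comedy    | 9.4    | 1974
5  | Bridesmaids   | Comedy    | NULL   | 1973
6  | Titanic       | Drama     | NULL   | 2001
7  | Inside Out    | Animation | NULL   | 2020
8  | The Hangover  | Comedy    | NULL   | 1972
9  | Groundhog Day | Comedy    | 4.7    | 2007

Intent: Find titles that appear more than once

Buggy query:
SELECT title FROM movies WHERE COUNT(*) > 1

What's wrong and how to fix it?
Bug: WHERE can't reference COUNT(*); aggregates are computed after WHERE

Fix: GROUP BY title, then filter groups with HAVING COUNT(*) > 1

Corrected query:
SELECT title FROM movies GROUP BY title HAVING COUNT(*) > 1

Result:
title        
-------------
Groundhog Day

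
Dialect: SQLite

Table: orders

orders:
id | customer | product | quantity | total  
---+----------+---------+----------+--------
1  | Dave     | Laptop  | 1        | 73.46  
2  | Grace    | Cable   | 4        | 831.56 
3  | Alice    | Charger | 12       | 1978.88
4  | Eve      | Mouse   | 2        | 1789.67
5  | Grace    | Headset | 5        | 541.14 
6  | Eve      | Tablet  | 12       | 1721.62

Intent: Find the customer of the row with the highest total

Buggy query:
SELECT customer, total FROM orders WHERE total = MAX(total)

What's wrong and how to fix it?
Bug: MAX(total) is an aggregate and cannot be used directly in WHERE

Fix: Wrap MAX in a scalar subquery so WHERE compares against a single value

Corrected query:
SELECT customer, total FROM orders WHERE total = (SELECT MAX(total) FROM orders)

Result:
customer | total  
---------+--------
Alice    | 1978.88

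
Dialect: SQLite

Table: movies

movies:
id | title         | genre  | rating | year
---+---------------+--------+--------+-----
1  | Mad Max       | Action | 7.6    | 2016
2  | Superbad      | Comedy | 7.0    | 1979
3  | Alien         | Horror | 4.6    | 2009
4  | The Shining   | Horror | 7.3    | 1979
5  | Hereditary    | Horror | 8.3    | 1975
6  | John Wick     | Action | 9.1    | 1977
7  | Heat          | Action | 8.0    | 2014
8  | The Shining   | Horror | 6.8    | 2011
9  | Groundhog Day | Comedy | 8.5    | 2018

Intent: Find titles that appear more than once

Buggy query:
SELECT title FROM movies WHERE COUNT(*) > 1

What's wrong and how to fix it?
Bug: COUNT(*) is an aggregate and cannot be used in WHERE

Fix: Group first, then use HAVING for the count condition

Corrected query:
SELECT title FROM movies GROUP BY title HAVING COUNT(*) > 1

Result:
title      
-----------
The Shining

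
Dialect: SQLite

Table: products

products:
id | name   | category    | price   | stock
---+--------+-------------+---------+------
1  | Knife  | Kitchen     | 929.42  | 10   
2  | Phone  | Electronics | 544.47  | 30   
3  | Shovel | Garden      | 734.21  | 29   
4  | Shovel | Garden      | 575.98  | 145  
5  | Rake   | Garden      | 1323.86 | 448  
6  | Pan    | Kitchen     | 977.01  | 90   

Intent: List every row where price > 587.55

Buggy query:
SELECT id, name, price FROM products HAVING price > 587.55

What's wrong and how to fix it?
Bug: This is a non-aggregate query (no GROUP BY, no aggregates), so in SQLite the HAVING clause is invalid here; a row-level condition belongs in WHERE

Fix: Use WHERE for row-level filtering

Corrected query:
SELECT id, name, price FROM products WHERE price > 587.55

Result:
id | name   | price  
---+--------+--------
1  | Knife  | 929.42 
3  | Shovel | 734.21 
5  | Rake   | 1323.86
6  | Pan    | 977.01 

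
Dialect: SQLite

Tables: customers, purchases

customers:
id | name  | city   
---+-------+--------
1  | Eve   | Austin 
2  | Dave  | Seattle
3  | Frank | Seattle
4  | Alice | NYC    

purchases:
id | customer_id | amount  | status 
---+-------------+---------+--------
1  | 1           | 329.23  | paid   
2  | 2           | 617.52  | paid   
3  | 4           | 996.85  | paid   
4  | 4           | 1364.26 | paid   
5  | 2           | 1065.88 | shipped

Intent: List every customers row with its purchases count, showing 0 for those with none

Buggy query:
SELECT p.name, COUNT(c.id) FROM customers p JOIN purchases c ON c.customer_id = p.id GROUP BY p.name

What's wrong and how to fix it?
Bug: INNER JOIN drops customers rows that have no matching purchases rows

Fix: Use LEFT JOIN so parents without children still appear (COUNT(c.id) gives 0)

Corrected query:
SELECT p.name, COUNT(c.id) FROM customers p LEFT JOIN purchases c ON c.customer_id = p.id GROUP BY p.name

Result:
name  | COUNT(c.id)
------+------------
Alice | 2          
Dave  | 2          
Eve   | 1          
Frank | 0          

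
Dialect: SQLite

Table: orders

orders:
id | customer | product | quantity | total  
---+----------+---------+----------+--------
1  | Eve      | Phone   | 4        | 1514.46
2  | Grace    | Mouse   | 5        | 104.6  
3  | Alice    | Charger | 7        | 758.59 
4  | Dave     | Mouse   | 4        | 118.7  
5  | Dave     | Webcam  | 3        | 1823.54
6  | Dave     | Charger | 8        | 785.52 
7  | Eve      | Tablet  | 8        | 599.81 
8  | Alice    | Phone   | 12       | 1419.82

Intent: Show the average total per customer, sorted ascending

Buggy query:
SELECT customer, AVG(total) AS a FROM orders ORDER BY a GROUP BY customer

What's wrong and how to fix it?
Bug: GROUP BY must precede ORDER BY

Fix: Reorder: SELECT … FROM … GROUP BY … ORDER BY …

Corrected query:
SELECT customer, AVG(total) AS a FROM orders GROUP BY customer ORDER BY a

Result:
customer | a         
---------+-----------
Grace    | 104.6     
Dave     | 909.253333
Eve      | 1057.135  
Alice    | 1089.205  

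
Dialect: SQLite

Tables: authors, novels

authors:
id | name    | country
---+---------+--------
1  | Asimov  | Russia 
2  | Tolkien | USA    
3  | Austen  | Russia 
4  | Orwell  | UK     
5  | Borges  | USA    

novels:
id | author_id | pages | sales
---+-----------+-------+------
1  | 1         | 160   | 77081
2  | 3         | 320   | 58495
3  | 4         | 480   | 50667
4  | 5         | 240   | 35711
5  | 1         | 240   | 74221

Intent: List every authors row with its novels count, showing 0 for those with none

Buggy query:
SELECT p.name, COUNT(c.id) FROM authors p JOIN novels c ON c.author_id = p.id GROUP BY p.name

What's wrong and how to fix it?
Bug: An inner join excludes parents with zero children

Fix: Use LEFT JOIN so parents without children still appear (COUNT(c.id) gives 0)

Corrected query:
SELECT p.name, COUNT(c.id) FROM authors p LEFT JOIN novels c ON c.author_id = p.id GROUP BY p.name

Result:
name    | COUNT(c.id)
--------+------------
Asimov  | 2          
Austen  | 1          
Borges  | 1          
Orwell  | 1          
Tolkien | 0          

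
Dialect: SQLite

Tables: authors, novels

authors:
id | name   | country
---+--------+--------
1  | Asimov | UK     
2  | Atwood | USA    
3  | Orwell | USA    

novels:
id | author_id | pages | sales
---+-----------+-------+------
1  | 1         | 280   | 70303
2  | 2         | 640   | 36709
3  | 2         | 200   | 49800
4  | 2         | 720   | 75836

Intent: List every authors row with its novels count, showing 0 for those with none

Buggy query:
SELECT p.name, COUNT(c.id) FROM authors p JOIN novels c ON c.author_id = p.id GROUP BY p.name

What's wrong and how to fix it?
Bug: An inner join excludes parents with zero children

Fix: Use LEFT JOIN so parents without children still appear (COUNT(c.id) gives 0)

Corrected query:
SELECT p.name, COUNT(c.id) FROM authors p LEFT JOIN novels c ON c.author_id = p.id GROUP BY p.name

Result:
name   | COUNT(c.id)
-------+------------
Asimov | 1          
Atwood | 3          
Orwell | 0          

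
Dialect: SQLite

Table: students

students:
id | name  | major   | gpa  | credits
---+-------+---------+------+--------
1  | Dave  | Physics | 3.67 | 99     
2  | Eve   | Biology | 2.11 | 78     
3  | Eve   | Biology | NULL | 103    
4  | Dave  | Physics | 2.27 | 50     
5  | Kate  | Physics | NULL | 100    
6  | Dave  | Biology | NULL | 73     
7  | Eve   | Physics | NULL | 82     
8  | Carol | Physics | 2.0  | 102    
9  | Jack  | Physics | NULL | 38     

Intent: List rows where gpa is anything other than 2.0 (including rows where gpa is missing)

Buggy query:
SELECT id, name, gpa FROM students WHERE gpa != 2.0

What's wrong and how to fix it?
Bug: 'gpa != 2.0' is unknown when gpa is NULL, so NULL rows are silently excluded

Fix: Handle NULL separately with IS NULL alongside the inequality

Corrected query:
SELECT id, name, gpa FROM students WHERE gpa != 2.0 OR gpa IS NULL

Result:
id | name | gpa 
---+------+-----
1  | Dave | 3.67
2  | Eve  | 2.11
3  | Eve  | NULL
4  | Dave | 2.27
5  | Kate | NULL
6  | Dave | NULL
7  | Eve  | NULL
9  | Jack | NULL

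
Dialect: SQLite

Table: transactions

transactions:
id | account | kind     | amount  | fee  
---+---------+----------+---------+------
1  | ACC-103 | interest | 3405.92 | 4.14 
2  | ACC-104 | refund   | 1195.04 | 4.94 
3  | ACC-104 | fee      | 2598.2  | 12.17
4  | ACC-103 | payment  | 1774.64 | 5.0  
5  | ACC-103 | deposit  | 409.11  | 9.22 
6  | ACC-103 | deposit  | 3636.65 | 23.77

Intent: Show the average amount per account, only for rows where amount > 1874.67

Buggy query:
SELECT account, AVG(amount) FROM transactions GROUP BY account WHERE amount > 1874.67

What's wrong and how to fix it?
Bug: Row-level WHERE must come before GROUP BY in the clause order

Fix: Place WHERE between FROM and GROUP BY

Corrected query:
SELECT account, AVG(amount) FROM transactions WHERE amount > 1874.67 GROUP BY account

Result:
account | AVG(amount)
--------+------------
ACC-103 | 3521.285   
ACC-104 | 2598.2     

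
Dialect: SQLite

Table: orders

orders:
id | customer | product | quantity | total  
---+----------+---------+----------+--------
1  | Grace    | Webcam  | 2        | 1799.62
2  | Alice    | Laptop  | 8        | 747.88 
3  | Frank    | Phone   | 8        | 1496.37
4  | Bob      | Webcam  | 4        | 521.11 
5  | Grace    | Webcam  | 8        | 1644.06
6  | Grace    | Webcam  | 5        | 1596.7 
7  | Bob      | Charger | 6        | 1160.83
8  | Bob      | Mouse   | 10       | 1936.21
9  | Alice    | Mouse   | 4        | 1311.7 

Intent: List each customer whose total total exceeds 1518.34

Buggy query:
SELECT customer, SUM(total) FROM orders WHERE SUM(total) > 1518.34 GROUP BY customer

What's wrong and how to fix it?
Bug: Aggregate functions cannot appear in a WHERE clause

Fix: Use HAVING (which filters groups after aggregation) instead of WHERE

Corrected query:
SELECT customer, SUM(total) FROM orders GROUP BY customer HAVING SUM(total) > 1518.34

Result:
customer | SUM(total)
---------+-----------
Alice    | 2059.58   
Bob      | 3618.15   
Grace    | 5040.38   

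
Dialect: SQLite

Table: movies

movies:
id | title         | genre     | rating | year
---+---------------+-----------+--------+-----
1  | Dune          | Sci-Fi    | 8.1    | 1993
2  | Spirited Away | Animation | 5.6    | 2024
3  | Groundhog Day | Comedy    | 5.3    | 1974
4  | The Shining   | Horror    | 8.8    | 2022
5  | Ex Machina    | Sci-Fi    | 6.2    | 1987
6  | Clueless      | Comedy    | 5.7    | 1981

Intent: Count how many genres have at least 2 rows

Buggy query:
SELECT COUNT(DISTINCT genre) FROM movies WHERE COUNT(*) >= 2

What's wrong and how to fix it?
Bug: WHERE filters individual rows, not groups, so a group-level COUNT is invalid there

Fix: Use a subquery that GROUPs and filters with HAVING, then count its rows

Corrected query:
SELECT COUNT(*) FROM (SELECT genre FROM movies GROUP BY genre HAVING COUNT(*) >= 2)

Result:
COUNT(*)
--------
2       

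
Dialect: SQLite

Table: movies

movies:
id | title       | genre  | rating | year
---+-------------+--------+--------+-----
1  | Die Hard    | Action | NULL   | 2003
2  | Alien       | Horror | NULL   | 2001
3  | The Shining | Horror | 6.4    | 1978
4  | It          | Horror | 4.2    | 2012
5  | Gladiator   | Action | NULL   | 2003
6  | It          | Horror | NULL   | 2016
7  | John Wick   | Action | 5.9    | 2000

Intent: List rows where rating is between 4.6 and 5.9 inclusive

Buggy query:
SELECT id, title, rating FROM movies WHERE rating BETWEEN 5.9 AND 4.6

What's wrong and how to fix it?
Bug: BETWEEN expects the lower bound first; with 5.9 AND 4.6 the range is empty

Fix: Write BETWEEN 4.6 AND 5.9

Corrected query:
SELECT id, title, rating FROM movies WHERE rating BETWEEN 4.6 AND 5.9

Result:
id | title     | rating
---+-----------+-------
7  | John Wick | 5.9   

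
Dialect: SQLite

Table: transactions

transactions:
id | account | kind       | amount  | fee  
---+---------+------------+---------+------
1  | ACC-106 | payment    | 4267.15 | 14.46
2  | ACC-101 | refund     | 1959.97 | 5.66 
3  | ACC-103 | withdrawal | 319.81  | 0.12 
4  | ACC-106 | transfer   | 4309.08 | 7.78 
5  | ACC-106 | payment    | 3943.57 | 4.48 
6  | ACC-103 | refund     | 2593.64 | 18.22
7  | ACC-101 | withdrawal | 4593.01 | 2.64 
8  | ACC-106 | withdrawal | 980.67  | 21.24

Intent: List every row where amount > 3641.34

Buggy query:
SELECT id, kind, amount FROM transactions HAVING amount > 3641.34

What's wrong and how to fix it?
Bug: This is a non-aggregate query (no GROUP BY, no aggregates), so in SQLite the HAVING clause is invalid here; a row-level condition belongs in WHERE

Fix: Use WHERE for row-level filtering

Corrected query:
SELECT id, kind, amount FROM transactions WHERE amount > 3641.34

Result:
id | kind       | amount 
---+------------+--------
1  | payment    | 4267.15
4  | transfer   | 4309.08
5  | payment    | 3943.57
7  | withdrawal | 4593.01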